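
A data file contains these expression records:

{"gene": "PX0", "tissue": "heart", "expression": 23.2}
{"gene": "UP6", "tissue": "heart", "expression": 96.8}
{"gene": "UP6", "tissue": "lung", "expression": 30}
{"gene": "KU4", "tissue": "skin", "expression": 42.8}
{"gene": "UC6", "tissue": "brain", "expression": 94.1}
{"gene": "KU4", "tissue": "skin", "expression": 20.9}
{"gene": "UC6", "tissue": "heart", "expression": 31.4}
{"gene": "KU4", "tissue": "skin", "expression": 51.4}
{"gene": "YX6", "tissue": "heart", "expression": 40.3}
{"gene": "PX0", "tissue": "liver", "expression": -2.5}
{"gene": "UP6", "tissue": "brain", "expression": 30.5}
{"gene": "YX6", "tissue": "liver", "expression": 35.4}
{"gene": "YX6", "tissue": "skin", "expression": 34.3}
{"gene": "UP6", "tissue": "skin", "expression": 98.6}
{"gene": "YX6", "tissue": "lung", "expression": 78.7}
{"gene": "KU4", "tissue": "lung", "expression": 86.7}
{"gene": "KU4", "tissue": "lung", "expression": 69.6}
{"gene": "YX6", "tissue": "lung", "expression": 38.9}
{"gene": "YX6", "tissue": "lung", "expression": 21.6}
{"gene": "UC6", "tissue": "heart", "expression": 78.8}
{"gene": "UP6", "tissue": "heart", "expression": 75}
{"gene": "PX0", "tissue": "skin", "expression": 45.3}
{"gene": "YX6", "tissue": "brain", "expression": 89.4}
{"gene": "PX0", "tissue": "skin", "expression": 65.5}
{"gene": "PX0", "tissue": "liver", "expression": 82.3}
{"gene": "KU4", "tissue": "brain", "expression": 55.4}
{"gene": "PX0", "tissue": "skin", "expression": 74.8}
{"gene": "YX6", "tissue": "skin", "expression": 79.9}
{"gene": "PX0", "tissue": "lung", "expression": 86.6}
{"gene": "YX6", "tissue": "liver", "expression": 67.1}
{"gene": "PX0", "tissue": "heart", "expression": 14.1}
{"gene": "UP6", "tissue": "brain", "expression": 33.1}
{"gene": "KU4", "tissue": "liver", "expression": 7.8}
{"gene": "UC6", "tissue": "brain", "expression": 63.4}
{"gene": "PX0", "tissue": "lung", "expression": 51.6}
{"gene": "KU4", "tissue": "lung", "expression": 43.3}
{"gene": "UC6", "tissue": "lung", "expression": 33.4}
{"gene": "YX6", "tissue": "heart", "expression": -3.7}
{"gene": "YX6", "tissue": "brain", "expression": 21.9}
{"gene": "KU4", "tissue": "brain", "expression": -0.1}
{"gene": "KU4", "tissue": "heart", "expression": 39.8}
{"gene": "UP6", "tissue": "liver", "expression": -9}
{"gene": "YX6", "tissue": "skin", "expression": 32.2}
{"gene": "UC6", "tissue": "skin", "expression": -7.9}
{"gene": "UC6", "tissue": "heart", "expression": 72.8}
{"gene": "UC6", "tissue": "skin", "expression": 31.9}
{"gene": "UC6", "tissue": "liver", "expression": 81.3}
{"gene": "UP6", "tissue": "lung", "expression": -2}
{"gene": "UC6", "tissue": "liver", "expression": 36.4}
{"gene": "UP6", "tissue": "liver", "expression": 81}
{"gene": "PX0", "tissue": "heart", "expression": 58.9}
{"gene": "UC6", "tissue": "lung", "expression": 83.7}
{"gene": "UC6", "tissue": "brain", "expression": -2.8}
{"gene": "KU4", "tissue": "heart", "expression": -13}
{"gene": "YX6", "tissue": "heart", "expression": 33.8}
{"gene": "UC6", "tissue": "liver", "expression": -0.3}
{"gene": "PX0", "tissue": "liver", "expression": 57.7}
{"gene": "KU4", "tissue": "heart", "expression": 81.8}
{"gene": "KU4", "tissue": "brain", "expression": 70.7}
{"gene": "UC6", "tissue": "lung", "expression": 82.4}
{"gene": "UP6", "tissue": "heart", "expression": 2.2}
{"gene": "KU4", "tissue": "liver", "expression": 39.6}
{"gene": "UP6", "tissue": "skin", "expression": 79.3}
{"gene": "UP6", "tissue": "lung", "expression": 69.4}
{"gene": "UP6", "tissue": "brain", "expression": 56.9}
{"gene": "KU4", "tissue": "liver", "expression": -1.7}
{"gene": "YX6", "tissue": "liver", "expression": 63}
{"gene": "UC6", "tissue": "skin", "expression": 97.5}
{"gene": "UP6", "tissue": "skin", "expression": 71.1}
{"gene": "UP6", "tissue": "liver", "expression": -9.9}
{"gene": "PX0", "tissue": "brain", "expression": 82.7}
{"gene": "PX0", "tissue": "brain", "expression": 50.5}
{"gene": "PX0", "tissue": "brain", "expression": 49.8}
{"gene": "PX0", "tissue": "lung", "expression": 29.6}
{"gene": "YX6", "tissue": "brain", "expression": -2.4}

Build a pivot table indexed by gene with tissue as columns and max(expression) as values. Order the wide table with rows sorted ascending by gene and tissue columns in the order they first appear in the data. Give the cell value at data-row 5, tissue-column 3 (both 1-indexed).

79.9

With rows sorted ascending by gene, row 5 is gene=YX6. tissue columns in first-appearance order: heart, lung, skin, brain, liver; column 3 is skin.
Long rows with gene=YX6, tissue=skin: max(34.3, 79.9, 32.2) = 79.9.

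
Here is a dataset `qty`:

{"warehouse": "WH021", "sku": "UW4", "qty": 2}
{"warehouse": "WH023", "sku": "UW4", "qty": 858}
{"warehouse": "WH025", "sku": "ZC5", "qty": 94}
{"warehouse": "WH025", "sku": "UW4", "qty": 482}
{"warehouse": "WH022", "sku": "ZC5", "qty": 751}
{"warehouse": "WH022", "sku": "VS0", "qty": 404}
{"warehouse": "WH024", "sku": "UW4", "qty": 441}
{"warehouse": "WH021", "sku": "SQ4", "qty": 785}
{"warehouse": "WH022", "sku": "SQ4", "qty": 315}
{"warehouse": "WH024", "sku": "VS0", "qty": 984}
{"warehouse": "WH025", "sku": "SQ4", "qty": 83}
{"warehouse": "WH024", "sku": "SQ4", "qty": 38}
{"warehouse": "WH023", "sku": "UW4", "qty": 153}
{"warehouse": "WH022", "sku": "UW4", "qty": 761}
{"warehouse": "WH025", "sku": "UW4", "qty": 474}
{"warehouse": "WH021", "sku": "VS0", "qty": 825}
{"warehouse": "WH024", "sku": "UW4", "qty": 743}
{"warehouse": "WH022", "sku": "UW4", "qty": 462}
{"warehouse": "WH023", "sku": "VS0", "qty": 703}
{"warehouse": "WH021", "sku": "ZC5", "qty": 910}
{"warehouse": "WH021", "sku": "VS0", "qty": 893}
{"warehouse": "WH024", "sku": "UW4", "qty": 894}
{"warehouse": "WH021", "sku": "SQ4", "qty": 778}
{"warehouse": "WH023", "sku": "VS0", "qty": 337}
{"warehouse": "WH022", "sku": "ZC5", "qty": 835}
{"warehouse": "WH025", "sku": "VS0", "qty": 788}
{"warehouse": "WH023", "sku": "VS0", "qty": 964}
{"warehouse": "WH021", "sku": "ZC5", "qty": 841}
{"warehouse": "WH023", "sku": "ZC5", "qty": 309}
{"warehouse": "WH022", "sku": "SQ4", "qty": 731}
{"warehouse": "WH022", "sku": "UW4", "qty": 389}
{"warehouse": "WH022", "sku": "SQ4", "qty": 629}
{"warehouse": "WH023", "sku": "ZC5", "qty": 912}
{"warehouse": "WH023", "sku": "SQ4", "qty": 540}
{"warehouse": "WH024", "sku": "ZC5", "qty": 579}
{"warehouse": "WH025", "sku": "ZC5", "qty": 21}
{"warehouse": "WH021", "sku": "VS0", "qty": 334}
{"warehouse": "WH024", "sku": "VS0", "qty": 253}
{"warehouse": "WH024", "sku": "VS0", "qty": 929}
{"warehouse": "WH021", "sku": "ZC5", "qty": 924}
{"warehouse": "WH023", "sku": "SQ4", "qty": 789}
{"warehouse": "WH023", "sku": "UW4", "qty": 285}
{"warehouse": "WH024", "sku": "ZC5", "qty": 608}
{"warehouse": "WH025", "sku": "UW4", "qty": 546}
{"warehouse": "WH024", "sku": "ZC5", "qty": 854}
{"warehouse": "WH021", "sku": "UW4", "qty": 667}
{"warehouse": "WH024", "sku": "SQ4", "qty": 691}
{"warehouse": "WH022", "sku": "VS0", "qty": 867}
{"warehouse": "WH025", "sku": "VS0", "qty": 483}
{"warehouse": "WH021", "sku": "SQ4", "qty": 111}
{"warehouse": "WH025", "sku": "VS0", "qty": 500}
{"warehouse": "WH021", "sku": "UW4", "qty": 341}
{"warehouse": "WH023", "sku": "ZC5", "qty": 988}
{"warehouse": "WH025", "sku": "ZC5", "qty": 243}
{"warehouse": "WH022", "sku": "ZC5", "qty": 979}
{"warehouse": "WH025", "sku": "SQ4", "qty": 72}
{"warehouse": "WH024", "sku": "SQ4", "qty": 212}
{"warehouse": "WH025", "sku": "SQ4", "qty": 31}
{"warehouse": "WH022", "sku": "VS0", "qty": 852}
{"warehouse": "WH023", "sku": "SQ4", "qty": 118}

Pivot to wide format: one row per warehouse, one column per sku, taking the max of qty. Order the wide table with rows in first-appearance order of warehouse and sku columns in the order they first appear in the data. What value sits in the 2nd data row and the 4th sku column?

789

With rows in first-appearance order of warehouse, row 2 is warehouse=WH023. sku columns in first-appearance order: UW4, ZC5, VS0, SQ4; column 4 is SQ4.
Long rows with warehouse=WH023, sku=SQ4: max(540, 789, 118) = 789.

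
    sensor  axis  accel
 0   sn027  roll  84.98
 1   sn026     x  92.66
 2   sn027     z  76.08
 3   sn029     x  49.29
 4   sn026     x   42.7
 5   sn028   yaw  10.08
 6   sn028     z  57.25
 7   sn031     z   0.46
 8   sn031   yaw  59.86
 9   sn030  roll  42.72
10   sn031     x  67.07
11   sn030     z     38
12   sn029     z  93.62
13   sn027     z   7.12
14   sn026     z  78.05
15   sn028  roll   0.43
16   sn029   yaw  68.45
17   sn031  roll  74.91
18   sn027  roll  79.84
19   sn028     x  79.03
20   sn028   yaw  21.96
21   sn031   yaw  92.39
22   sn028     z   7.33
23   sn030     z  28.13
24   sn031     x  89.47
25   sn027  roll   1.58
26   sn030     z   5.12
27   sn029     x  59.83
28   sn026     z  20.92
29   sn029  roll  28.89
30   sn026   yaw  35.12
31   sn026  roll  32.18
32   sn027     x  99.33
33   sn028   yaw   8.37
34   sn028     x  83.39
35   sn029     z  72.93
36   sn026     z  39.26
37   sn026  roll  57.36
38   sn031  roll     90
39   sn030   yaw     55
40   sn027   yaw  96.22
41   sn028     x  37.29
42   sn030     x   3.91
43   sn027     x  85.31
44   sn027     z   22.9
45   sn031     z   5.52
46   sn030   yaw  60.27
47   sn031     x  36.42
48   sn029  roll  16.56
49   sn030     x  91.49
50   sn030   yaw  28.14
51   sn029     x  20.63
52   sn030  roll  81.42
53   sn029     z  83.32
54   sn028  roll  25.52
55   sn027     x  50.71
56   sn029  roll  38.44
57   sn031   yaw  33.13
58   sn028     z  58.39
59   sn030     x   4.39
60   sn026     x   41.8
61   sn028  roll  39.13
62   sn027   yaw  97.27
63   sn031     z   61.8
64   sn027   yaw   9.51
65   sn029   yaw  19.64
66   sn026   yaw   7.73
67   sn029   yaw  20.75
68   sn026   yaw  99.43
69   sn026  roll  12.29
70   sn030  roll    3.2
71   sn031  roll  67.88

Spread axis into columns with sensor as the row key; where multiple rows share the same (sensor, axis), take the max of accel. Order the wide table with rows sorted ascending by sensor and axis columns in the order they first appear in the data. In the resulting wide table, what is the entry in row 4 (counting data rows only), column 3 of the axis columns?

With rows sorted ascending by sensor, row 4 is sensor=sn029. axis columns in first-appearance order: roll, x, z, yaw; column 3 is z.
Long rows with sensor=sn029, axis=z: max(93.62, 72.93, 83.32) = 93.62.

93.62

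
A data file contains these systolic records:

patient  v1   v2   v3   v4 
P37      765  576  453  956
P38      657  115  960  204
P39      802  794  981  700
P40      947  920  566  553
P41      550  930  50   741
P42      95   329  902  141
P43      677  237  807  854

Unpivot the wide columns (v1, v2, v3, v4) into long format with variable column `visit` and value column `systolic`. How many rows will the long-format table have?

28

7 patient values × 4 melted columns = 28 rows.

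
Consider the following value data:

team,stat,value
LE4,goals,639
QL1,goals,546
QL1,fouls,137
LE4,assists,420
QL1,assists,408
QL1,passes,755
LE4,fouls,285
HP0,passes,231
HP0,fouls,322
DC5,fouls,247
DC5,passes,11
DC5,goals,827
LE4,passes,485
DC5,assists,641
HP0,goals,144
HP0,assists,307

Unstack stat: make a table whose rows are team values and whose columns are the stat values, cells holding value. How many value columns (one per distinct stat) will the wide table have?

4

4 distinct stat values: fouls, goals, passes, assists.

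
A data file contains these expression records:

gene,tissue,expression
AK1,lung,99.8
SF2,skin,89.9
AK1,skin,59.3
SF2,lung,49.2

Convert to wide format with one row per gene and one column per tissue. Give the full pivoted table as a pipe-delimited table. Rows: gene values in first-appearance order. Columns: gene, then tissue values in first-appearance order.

Columns: gene plus the 2 distinct tissue values (lung, skin).
For example, row AK1 column lung takes expression=99.8 from the long row (AK1, lung).

| gene | lung | skin |
| AK1 | 99.8 | 59.3 |
| SF2 | 49.2 | 89.9 |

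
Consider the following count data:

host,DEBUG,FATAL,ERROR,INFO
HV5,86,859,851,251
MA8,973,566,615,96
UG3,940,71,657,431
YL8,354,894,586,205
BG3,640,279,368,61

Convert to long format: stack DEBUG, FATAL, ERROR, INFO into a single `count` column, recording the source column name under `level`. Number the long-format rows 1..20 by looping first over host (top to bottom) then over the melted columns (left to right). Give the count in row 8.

96

20 rows total (5 × 4). Row 8: index ⌊(8-1)/4⌋ = 1 into host → MA8; (8-1) mod 4 = 3 into the melted columns → INFO.
So row 8 is (MA8, INFO, 96); count = 96.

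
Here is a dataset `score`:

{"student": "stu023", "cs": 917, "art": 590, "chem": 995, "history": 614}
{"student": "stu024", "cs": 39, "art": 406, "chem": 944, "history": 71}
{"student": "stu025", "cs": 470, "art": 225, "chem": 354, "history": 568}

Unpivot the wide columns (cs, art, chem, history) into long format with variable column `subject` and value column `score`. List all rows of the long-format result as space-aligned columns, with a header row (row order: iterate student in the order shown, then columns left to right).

Each (student, column) pair becomes one row: 3 × 4 = 12 rows.
For example, (stu023, cs) → score=917.

student  subject  score
stu023   cs       917  
stu023   art      590  
stu023   chem     995  
stu023   history  614  
stu024   cs       39   
stu024   art      406  
stu024   chem     944  
stu024   history  71   
stu025   cs       470  
stu025   art      225  
stu025   chem     354  
stu025   history  568  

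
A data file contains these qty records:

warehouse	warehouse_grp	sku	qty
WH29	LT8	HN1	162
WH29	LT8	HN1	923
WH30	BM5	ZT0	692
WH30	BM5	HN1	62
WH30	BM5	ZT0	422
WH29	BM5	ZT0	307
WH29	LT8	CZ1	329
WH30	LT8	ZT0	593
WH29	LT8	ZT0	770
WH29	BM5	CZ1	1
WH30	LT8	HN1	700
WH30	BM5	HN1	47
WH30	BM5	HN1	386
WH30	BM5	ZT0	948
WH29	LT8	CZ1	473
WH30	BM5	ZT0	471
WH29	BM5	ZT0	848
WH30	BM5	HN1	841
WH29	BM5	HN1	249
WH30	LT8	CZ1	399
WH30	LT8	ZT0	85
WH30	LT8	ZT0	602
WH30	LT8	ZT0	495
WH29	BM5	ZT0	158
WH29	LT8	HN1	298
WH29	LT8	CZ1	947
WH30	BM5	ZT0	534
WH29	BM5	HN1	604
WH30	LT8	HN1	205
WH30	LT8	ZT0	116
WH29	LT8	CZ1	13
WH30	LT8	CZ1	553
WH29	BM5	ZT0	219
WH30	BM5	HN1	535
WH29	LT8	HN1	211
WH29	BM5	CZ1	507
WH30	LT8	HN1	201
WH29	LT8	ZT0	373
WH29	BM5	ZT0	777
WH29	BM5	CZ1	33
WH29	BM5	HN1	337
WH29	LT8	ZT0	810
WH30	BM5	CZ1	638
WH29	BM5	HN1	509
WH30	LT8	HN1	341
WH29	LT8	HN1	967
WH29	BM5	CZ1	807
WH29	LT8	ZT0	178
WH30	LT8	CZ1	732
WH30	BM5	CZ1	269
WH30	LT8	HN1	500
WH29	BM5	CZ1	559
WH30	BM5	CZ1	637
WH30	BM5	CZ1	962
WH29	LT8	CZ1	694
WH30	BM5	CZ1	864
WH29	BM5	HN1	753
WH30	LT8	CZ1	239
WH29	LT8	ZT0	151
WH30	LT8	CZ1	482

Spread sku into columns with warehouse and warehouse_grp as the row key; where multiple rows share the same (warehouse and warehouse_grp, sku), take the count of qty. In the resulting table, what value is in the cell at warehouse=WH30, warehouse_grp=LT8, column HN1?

5

Rows with warehouse=WH30, warehouse_grp=LT8 and sku=HN1: qty values are 700, 205, 201, 341, 500.
5 rows match — count = 5.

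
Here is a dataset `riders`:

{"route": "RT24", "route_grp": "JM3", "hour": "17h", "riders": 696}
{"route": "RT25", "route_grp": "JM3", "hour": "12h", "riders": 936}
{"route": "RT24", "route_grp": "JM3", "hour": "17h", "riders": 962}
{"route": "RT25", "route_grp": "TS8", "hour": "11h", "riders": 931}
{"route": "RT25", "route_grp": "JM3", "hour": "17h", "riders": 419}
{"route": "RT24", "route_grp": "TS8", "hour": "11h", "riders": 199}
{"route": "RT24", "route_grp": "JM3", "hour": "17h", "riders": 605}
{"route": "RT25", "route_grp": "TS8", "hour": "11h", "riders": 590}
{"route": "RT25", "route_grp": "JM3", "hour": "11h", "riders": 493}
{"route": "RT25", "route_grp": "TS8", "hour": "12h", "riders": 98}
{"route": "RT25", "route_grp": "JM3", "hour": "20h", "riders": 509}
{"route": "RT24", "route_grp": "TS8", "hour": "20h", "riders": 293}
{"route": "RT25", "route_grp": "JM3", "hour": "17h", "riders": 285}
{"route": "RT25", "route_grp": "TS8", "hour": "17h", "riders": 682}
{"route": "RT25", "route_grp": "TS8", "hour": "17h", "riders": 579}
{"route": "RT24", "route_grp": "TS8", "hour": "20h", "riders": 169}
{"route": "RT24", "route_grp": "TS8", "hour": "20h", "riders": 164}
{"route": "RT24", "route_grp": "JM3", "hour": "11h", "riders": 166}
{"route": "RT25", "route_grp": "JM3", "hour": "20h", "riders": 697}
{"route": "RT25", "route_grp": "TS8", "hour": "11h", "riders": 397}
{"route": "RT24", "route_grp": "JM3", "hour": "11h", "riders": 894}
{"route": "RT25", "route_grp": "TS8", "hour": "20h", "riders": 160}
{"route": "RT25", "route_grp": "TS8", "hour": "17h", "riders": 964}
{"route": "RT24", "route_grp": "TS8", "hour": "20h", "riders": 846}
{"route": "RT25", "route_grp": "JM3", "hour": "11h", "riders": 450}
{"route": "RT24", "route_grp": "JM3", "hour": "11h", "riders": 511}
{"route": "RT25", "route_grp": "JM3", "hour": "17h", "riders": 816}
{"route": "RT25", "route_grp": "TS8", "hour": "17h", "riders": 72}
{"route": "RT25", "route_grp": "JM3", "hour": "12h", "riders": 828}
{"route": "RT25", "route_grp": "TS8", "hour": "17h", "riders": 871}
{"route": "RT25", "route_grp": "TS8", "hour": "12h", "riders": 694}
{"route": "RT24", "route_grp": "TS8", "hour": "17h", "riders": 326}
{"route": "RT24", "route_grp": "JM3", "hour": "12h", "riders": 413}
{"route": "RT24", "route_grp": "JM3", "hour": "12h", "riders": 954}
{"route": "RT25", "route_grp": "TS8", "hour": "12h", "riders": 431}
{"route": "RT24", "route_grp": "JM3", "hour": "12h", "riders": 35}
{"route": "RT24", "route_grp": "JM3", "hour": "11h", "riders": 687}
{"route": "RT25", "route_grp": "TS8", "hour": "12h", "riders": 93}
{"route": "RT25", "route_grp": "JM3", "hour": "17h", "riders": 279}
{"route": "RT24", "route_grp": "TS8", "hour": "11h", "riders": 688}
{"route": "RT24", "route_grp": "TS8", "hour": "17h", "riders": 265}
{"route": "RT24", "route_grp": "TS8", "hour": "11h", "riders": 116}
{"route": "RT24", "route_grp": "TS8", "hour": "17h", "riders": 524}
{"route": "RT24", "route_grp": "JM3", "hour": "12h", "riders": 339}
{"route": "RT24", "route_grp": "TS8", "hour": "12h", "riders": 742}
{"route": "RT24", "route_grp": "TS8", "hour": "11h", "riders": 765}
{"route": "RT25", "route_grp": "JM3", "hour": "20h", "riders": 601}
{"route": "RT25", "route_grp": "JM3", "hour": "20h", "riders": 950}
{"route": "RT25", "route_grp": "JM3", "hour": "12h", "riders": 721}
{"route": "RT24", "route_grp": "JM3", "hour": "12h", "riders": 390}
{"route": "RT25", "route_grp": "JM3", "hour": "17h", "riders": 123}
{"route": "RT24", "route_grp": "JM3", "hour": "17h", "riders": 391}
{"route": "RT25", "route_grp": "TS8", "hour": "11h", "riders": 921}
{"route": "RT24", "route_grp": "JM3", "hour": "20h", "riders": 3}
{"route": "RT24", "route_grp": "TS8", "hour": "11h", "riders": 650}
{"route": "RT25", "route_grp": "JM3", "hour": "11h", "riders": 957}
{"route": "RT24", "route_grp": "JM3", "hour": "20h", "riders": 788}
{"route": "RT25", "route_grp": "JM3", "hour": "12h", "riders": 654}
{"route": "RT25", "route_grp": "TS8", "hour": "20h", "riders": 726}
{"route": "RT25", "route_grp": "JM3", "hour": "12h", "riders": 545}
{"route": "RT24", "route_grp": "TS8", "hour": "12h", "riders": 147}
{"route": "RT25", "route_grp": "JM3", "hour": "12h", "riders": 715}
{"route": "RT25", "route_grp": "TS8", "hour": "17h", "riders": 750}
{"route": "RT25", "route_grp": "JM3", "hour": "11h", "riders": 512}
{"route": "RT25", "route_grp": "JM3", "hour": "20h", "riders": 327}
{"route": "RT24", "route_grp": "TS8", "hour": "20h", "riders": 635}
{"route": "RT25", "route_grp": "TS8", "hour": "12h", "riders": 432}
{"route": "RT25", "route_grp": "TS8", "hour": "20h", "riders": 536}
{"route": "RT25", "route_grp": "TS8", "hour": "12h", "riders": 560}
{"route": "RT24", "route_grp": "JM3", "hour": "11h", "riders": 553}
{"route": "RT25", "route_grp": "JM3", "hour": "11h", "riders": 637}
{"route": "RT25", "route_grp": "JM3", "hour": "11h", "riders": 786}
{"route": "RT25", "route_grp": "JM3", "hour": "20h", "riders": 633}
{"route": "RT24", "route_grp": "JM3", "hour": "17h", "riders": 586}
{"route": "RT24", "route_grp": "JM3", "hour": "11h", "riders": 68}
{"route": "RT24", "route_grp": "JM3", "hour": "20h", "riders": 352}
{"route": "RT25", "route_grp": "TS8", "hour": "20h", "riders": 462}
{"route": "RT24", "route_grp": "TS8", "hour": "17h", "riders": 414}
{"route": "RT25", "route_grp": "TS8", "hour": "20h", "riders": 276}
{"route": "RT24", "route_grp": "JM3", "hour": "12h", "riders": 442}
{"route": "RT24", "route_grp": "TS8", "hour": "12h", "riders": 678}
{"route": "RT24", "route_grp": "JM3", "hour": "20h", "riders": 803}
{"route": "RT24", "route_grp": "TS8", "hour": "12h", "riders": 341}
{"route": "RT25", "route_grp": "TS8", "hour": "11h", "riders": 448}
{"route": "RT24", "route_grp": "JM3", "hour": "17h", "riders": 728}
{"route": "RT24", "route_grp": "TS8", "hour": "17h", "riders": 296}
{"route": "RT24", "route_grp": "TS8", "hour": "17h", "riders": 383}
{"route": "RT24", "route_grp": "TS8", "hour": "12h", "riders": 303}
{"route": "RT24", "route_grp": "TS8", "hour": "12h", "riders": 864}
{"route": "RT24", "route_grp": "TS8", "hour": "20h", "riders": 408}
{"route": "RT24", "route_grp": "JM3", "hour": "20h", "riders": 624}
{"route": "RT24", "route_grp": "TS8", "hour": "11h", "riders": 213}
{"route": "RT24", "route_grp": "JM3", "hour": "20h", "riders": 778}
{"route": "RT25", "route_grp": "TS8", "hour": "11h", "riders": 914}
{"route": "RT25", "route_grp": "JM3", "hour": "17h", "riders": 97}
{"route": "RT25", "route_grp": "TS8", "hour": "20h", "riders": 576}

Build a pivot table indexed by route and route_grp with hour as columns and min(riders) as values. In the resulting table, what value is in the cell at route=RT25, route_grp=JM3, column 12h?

545

Rows with route=RT25, route_grp=JM3 and hour=12h: riders values are 936, 828, 721, 654, 545, 715.
min(936, 828, 721, 654, 545, 715) = 545.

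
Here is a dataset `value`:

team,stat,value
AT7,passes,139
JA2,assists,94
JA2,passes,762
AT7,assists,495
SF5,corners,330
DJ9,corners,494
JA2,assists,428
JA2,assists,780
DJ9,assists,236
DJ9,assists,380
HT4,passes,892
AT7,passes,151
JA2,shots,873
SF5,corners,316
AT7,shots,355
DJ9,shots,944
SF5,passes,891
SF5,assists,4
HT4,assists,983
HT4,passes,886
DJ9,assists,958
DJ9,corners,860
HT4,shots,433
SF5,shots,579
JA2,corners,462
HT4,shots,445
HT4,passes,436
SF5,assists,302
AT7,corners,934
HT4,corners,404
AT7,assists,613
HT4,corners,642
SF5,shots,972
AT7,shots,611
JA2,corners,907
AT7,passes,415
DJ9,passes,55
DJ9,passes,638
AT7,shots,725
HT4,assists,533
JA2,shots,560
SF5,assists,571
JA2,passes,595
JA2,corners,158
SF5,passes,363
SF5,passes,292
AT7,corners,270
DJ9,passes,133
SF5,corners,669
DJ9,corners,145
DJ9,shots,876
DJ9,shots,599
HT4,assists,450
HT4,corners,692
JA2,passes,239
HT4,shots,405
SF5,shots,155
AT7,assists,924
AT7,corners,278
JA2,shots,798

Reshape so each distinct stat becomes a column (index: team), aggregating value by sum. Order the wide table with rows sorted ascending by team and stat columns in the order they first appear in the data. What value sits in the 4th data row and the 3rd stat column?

With rows sorted ascending by team, row 4 is team=JA2. stat columns in first-appearance order: passes, assists, corners, shots; column 3 is corners.
Long rows with team=JA2, stat=corners: 462 + 907 + 158 = 1527.

1527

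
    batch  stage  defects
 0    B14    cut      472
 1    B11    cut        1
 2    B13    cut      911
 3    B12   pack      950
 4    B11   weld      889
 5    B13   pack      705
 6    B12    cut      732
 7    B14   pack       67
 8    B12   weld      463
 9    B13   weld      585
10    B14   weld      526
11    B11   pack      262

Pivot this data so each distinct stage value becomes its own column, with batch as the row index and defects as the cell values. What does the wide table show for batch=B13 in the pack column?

Wide layout: rows indexed by batch, columns are the 3 distinct stage values (cut, pack, weld).
Cell (batch=B13, stage=pack) draws from the long row where batch=B13 and stage=pack, which has defects=705.

705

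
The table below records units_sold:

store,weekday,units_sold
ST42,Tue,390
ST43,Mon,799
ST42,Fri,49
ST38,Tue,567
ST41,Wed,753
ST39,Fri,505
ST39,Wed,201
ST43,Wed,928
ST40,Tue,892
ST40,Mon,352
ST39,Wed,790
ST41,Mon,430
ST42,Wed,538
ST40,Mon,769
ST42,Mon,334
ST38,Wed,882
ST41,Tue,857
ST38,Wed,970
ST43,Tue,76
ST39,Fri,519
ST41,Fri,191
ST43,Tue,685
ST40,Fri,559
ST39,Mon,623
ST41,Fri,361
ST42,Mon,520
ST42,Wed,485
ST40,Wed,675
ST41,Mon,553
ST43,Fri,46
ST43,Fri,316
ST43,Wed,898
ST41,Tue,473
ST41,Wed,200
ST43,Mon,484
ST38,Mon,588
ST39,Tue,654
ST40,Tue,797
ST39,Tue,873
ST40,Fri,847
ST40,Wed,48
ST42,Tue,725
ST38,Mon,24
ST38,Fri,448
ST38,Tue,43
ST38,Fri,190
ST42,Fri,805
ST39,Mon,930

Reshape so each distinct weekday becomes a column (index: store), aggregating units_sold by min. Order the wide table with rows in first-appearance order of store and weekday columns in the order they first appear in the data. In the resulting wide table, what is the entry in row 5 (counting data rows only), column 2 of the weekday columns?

623

With rows in first-appearance order of store, row 5 is store=ST39. weekday columns in first-appearance order: Tue, Mon, Fri, Wed; column 2 is Mon.
Long rows with store=ST39, weekday=Mon: min(623, 930) = 623.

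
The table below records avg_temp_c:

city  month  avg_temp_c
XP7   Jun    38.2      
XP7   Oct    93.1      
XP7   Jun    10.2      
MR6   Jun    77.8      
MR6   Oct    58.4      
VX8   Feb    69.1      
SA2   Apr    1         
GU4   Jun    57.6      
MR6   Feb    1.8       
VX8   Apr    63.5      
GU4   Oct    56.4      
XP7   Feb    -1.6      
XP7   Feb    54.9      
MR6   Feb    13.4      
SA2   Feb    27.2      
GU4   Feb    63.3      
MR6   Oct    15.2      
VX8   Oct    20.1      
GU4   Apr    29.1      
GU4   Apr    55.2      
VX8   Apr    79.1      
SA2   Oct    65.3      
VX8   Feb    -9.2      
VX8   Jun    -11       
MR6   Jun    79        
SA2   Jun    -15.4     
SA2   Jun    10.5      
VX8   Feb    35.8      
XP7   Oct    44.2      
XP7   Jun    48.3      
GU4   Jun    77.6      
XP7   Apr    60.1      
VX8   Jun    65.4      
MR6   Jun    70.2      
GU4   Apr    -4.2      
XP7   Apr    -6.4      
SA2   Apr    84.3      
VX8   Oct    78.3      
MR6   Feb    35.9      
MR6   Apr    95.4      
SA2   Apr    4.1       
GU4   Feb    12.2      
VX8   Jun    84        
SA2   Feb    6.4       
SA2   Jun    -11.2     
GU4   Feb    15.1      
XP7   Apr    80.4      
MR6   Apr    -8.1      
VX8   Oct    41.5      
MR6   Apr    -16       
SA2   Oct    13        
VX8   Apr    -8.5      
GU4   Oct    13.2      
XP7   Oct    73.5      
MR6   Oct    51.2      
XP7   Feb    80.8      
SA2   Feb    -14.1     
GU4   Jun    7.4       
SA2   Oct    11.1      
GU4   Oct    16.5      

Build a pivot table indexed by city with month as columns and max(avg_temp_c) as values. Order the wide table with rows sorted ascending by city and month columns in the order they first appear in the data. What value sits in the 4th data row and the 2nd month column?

78.3

With rows sorted ascending by city, row 4 is city=VX8. month columns in first-appearance order: Jun, Oct, Feb, Apr; column 2 is Oct.
Long rows with city=VX8, month=Oct: max(20.1, 78.3, 41.5) = 78.3.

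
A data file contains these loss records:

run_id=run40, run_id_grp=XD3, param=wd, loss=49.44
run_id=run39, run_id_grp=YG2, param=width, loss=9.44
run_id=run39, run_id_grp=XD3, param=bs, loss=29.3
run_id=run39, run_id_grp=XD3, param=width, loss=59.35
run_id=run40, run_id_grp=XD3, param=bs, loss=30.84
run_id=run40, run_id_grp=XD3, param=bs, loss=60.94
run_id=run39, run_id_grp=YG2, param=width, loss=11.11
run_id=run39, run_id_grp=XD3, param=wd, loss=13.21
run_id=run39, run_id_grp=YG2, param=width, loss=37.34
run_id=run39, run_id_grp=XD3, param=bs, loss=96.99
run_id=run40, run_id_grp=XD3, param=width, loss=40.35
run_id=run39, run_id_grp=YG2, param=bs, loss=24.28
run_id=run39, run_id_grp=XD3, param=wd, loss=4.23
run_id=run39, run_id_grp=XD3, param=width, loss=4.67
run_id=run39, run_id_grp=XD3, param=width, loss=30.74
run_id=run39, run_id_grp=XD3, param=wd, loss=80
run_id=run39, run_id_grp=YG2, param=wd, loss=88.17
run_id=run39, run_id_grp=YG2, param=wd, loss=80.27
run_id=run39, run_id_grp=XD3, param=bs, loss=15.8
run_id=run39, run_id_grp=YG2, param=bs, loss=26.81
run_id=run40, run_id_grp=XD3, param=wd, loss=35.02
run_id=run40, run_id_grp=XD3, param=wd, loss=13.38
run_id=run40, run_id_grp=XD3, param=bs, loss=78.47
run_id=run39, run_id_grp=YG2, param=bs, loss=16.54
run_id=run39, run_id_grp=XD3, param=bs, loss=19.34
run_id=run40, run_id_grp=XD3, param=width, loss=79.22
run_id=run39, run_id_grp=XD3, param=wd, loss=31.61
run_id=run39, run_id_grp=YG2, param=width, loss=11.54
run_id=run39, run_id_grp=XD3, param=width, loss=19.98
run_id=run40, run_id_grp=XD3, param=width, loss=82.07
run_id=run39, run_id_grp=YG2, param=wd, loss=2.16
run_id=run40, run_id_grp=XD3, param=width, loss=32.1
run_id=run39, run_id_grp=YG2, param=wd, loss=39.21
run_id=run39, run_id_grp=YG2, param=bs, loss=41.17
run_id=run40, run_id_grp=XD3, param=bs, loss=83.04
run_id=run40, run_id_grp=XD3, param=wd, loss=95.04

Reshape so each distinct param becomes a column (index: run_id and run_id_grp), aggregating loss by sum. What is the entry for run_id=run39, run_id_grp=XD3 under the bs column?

161.43

Rows with run_id=run39, run_id_grp=XD3 and param=bs: loss values are 29.3, 96.99, 15.8, 19.34.
29.3 + 96.99 + 15.8 + 19.34 = 161.43.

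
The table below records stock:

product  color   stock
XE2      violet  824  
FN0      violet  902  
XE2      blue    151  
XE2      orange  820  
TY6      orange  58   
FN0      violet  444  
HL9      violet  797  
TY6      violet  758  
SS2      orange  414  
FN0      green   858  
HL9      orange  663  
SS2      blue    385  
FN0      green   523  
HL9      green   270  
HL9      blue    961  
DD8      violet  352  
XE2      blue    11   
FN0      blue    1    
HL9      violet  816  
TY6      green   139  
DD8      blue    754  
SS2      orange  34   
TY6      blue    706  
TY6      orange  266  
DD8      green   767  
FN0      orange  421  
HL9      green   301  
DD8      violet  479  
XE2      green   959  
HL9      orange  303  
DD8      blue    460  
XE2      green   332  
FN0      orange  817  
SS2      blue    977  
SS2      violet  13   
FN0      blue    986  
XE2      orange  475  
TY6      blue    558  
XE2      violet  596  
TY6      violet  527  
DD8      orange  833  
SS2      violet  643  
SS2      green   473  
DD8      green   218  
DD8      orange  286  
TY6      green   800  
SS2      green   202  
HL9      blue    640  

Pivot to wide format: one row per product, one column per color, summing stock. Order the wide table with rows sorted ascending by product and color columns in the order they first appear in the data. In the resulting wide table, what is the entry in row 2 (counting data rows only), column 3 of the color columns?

1238

With rows sorted ascending by product, row 2 is product=FN0. color columns in first-appearance order: violet, blue, orange, green; column 3 is orange.
Long rows with product=FN0, color=orange: 421 + 817 = 1238.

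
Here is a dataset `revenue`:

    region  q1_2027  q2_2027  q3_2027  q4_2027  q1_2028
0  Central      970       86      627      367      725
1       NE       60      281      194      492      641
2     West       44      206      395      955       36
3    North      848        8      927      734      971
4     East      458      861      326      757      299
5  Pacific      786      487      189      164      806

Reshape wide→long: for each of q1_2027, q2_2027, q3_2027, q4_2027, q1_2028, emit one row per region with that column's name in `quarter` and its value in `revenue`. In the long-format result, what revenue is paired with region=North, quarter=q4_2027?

Unpivoting turns each (region, wide-column) pair into one long row.
The wide cell at row North, column q4_2027 holds 734, so the long row (North, q4_2027) has revenue=734.

734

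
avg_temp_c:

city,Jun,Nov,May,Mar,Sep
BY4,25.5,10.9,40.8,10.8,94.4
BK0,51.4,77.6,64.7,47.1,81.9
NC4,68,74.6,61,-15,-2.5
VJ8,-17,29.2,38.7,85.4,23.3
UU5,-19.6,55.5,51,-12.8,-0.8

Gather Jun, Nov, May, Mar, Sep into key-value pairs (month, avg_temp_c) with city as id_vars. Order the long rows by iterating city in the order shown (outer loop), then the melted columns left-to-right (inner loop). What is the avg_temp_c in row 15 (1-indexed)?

-2.5

25 rows total (5 × 5). Row 15: index ⌊(15-1)/5⌋ = 2 into city → NC4; (15-1) mod 5 = 4 into the melted columns → Sep.
So row 15 is (NC4, Sep, -2.5); avg_temp_c = -2.5.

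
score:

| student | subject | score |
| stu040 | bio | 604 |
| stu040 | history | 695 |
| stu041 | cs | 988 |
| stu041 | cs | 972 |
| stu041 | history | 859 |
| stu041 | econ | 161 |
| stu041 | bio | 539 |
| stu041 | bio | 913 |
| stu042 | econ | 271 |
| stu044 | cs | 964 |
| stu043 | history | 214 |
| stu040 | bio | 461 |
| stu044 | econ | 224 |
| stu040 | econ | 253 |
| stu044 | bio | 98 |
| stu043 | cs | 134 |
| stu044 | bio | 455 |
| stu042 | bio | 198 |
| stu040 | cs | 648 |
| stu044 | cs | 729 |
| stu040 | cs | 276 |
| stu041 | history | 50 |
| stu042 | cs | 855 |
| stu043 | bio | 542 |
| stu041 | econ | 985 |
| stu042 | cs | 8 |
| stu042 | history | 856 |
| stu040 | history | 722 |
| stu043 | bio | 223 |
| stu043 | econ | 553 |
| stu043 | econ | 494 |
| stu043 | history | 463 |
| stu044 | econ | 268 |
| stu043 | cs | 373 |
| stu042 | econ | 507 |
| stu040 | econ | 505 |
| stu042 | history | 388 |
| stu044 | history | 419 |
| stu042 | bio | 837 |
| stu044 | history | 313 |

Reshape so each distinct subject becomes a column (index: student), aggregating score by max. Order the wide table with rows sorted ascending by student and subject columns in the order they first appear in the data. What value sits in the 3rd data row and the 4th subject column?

With rows sorted ascending by student, row 3 is student=stu042. subject columns in first-appearance order: bio, history, cs, econ; column 4 is econ.
Long rows with student=stu042, subject=econ: max(271, 507) = 507.

507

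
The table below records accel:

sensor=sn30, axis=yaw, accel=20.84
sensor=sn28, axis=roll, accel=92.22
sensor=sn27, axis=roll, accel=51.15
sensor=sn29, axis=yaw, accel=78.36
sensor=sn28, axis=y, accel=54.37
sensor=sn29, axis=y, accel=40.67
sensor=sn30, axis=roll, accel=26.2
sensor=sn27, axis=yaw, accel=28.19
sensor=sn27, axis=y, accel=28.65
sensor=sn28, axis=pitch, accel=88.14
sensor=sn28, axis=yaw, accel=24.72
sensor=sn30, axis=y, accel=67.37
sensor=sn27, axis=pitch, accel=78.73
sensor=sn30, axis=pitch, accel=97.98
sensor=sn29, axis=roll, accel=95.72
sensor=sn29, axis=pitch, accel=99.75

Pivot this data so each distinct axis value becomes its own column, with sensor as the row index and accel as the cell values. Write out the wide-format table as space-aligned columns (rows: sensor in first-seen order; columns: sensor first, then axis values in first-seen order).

Columns: sensor plus the 4 distinct axis values (yaw, roll, y, pitch).
For example, row sn30 column yaw takes accel=20.84 from the long row (sn30, yaw).

sensor  yaw    roll   y      pitch
sn30    20.84  26.2   67.37  97.98
sn28    24.72  92.22  54.37  88.14
sn27    28.19  51.15  28.65  78.73
sn29    78.36  95.72  40.67  99.75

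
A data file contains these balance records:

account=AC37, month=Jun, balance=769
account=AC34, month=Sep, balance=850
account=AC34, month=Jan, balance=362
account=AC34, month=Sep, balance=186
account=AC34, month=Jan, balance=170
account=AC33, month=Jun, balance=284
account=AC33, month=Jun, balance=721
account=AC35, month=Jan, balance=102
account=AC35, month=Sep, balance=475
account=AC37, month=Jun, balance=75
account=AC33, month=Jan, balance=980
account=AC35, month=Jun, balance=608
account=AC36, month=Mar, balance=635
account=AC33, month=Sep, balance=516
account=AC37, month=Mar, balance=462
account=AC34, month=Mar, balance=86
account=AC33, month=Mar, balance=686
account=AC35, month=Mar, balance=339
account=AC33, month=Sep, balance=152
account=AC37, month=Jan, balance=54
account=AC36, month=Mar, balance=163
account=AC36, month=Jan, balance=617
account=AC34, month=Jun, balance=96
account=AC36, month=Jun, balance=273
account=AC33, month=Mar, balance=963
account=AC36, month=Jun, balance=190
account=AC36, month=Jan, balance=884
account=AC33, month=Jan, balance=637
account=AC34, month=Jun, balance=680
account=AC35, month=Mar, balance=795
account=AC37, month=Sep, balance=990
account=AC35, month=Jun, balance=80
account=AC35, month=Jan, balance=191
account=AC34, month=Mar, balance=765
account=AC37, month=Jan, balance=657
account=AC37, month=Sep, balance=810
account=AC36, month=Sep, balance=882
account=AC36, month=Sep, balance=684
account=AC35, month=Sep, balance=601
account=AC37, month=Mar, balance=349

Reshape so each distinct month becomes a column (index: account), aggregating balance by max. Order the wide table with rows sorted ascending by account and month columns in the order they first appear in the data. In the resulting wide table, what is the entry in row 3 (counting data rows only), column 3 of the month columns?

191

With rows sorted ascending by account, row 3 is account=AC35. month columns in first-appearance order: Jun, Sep, Jan, Mar; column 3 is Jan.
Long rows with account=AC35, month=Jan: max(102, 191) = 191.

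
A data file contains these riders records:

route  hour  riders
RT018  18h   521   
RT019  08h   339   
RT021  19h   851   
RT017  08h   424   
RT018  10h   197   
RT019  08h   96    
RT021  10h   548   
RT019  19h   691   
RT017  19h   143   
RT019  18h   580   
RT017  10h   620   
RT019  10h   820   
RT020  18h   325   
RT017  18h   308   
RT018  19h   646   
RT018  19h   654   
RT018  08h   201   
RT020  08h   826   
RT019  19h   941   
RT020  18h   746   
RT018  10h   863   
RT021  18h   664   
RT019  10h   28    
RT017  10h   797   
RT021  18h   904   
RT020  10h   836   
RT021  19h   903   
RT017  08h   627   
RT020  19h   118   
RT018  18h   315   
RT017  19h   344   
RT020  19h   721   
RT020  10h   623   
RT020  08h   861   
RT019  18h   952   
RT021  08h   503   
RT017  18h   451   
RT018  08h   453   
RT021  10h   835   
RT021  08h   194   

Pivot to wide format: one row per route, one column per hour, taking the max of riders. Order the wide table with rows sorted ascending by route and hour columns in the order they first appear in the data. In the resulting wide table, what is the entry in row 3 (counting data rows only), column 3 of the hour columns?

941

With rows sorted ascending by route, row 3 is route=RT019. hour columns in first-appearance order: 18h, 08h, 19h, 10h; column 3 is 19h.
Long rows with route=RT019, hour=19h: max(691, 941) = 941.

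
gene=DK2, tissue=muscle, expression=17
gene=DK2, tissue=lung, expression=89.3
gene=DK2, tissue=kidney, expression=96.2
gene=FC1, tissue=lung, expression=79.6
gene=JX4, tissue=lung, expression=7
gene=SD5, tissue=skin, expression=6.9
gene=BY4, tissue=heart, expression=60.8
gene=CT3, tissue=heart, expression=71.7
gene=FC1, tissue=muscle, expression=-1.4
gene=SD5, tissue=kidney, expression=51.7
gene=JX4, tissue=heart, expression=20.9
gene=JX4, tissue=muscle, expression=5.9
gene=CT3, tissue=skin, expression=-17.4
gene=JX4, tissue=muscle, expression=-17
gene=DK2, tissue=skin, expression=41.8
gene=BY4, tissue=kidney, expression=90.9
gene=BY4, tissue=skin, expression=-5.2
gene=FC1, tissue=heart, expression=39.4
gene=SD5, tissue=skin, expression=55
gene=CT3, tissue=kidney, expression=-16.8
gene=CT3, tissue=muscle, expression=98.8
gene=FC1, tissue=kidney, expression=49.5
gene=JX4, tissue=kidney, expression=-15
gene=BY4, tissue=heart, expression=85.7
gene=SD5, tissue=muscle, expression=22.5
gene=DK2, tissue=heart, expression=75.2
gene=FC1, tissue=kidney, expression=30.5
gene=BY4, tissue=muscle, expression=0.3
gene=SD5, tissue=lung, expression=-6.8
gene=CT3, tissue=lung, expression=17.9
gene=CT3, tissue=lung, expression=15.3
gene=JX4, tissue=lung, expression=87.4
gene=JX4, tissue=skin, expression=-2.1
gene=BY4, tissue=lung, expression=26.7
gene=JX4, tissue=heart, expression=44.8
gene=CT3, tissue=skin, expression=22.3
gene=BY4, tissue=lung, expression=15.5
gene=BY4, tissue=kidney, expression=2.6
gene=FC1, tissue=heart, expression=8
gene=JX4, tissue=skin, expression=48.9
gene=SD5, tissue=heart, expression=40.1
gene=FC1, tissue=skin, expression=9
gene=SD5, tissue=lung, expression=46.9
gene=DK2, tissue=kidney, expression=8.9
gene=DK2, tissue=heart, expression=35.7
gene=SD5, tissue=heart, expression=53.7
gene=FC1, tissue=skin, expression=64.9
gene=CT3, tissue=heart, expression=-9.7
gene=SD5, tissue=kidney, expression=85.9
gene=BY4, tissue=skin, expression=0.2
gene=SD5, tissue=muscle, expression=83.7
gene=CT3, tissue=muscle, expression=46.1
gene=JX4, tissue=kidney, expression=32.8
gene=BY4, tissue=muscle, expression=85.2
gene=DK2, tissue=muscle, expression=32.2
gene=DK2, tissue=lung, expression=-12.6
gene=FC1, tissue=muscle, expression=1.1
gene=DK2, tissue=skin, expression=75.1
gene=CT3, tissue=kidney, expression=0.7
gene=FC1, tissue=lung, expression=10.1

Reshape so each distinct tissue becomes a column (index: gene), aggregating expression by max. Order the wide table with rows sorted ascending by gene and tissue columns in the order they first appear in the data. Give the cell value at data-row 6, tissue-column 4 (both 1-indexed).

With rows sorted ascending by gene, row 6 is gene=SD5. tissue columns in first-appearance order: muscle, lung, kidney, skin, heart; column 4 is skin.
Long rows with gene=SD5, tissue=skin: max(6.9, 55) = 55.

55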